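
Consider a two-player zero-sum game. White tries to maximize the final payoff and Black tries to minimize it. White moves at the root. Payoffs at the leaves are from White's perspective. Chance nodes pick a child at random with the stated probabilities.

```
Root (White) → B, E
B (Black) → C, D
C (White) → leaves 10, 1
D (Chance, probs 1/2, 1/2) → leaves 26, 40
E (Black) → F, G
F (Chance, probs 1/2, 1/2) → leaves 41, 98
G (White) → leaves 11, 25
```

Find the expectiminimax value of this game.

25

C (White): max(10, 1) = 10
D (Chance): 1/2·26 + 1/2·40 = 33
B (Black): min(10, 33) = 10
F (Chance): 1/2·41 + 1/2·98 = 69.5
G (White): max(11, 25) = 25
E (Black): min(69.5, 25) = 25
Root (White): max(10, 25) = 25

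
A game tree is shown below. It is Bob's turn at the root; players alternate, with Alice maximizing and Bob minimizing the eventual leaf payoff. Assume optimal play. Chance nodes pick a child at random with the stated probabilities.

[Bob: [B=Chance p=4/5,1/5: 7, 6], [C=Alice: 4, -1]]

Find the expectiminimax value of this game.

B (Chance): 4/5·7 + 1/5·6 = 6.8
C (Alice): max(4, -1) = 4
Root (Bob): min(6.8, 4) = 4

4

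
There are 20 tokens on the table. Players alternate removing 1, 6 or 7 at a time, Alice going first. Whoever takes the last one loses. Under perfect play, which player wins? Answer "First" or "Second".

i:   0  1  2  3  4  5  6  7  8  9 10 11 12 13 14 15 16 17 18 19 20
     W  L  W  L  W  L  W  W  W  W  W  W  W  L  W  L  W  L  W  W  W
Position 20 is W, so the first player wins.

First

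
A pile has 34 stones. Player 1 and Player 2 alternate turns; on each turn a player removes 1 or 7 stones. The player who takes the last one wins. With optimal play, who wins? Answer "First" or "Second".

Second

W/L table (W = player to move can force a win):
i:   0  1  2  3  4  5  6  7  8  9 10 11 12 13 14 15 16 17 18 19 20 21 22 23 24 25 26 27 28 29 30 31 32 33 34
     L  W  L  W  L  W  L  W  L  W  L  W  L  W  L  W  L  W  L  W  L  W  L  W  L  W  L  W  L  W  L  W  L  W  L
Position 34 is L, so the second player wins.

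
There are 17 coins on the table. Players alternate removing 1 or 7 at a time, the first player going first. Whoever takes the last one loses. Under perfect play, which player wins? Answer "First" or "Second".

i:   0  1  2  3  4  5  6  7  8  9 10 11 12 13 14 15 16 17
     W  L  W  L  W  L  W  L  W  L  W  L  W  L  W  L  W  L
Position 17 is L, so the second player wins.

Second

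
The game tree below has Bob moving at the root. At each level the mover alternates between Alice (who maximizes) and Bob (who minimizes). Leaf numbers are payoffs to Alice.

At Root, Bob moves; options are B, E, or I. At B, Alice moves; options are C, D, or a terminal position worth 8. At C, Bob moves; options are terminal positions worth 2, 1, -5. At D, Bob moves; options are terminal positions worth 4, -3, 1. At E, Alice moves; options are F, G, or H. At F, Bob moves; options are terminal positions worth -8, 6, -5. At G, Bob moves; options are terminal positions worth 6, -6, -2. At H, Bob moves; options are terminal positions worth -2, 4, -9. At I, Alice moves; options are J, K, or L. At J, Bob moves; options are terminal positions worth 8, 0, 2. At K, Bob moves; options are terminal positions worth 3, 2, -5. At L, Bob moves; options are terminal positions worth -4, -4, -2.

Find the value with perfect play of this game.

C (Bob): min(2, 1, -5) = -5
D (Bob): min(4, -3, 1) = -3
B (Alice): max(-5, -3, 8) = 8
F (Bob): min(-8, 6, -5) = -8
G (Bob): min(6, -6, -2) = -6
H (Bob): min(-2, 4, -9) = -9
E (Alice): max(-8, -6, -9) = -6
J (Bob): min(8, 0, 2) = 0
K (Bob): min(3, 2, -5) = -5
L (Bob): min(-4, -4, -2) = -4
I (Alice): max(0, -5, -4) = 0
Root (Bob): min(8, -6, 0) = -6

-6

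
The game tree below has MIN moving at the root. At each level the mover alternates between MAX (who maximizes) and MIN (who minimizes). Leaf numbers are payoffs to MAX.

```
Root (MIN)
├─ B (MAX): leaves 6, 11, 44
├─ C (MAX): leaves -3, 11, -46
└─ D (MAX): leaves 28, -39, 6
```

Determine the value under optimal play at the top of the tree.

11

B (MAX): max(6, 11, 44) = 44
C (MAX): max(-3, 11, -46) = 11
D (MAX): max(28, -39, 6) = 28
Root (MIN): min(44, 11, 28) = 11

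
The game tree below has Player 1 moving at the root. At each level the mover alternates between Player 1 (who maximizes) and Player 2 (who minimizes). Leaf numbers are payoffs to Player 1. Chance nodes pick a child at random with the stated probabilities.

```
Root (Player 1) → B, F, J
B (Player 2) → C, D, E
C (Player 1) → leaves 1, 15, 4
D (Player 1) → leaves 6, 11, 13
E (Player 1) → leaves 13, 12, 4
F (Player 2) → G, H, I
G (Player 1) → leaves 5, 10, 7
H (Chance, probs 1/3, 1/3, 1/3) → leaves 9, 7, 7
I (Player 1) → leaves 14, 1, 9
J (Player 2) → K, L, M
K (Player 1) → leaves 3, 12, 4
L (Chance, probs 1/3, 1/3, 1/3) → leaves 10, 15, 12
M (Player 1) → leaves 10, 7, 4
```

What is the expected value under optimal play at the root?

13

C (Player 1): max(1, 15, 4) = 15
D (Player 1): max(6, 11, 13) = 13
E (Player 1): max(13, 12, 4) = 13
B (Player 2): min(15, 13, 13) = 13
G (Player 1): max(5, 10, 7) = 10
H (Chance): 1/3·9 + 1/3·7 + 1/3·7 = 7.67
I (Player 1): max(14, 1, 9) = 14
F (Player 2): min(10, 7.67, 14) = 7.67
K (Player 1): max(3, 12, 4) = 12
L (Chance): 1/3·10 + 1/3·15 + 1/3·12 = 12.33
M (Player 1): max(10, 7, 4) = 10
J (Player 2): min(12, 12.33, 10) = 10
Root (Player 1): max(13, 7.67, 10) = 13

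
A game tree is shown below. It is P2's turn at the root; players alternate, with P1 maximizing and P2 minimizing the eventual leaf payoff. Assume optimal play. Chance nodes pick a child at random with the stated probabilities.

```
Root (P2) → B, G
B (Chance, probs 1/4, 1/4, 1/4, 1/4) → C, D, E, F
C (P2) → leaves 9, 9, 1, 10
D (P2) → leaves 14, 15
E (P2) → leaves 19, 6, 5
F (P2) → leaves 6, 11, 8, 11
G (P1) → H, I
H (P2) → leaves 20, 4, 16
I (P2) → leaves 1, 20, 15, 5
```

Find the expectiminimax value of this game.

C (P2): min(9, 9, 1, 10) = 1
D (P2): min(14, 15) = 14
E (P2): min(19, 6, 5) = 5
F (P2): min(6, 11, 8, 11) = 6
B (Chance): 1/4·1 + 1/4·14 + 1/4·5 + 1/4·6 = 6.5
H (P2): min(20, 4, 16) = 4
I (P2): min(1, 20, 15, 5) = 1
G (P1): max(4, 1) = 4
Root (P2): min(6.5, 4) = 4

4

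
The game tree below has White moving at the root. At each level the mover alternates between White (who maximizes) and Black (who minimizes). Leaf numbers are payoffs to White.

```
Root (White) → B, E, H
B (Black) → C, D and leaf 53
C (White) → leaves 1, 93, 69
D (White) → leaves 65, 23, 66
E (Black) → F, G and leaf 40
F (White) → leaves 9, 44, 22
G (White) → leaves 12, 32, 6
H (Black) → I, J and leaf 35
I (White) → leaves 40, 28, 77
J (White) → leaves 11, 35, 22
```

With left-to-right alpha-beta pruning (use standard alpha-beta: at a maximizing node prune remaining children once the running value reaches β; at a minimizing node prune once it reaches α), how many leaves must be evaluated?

16

C [α=-∞,β=+∞]: v=93
D [α=-∞,β=93]: v=66
B [α=-∞,β=+∞]: v=53
F [α=53,β=+∞]: v=44
E [α=53,β=+∞]: v=44 after child 1 ≤ α → α-cutoff, skip 2
I [α=53,β=+∞]: v=77
J [α=53,β=77]: v=35
H [α=53,β=+∞]: v=35 after child 2 ≤ α → α-cutoff, skip 1
Root [α=-∞,β=+∞]: v=53
Leaves evaluated: 16 of 21.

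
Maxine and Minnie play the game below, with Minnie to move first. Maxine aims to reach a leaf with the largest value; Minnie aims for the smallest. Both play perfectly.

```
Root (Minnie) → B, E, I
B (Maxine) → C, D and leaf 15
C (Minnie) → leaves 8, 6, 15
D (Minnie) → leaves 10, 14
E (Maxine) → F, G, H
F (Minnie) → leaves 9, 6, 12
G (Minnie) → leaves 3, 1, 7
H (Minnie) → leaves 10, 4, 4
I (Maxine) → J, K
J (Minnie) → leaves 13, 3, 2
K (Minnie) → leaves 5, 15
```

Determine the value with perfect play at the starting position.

C (Minnie): min(8, 6, 15) = 6
D (Minnie): min(10, 14) = 10
B (Maxine): max(6, 10, 15) = 15
F (Minnie): min(9, 6, 12) = 6
G (Minnie): min(3, 1, 7) = 1
H (Minnie): min(10, 4, 4) = 4
E (Maxine): max(6, 1, 4) = 6
J (Minnie): min(13, 3, 2) = 2
K (Minnie): min(5, 15) = 5
I (Maxine): max(2, 5) = 5
Root (Minnie): min(15, 6, 5) = 5

5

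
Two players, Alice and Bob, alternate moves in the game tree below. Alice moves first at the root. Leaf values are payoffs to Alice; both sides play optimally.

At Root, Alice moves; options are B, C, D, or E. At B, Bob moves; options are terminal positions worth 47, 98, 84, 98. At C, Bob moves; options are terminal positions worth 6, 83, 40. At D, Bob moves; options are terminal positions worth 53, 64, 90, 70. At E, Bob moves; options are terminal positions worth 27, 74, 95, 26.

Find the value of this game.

53

B (Bob): min(47, 98, 84, 98) = 47
C (Bob): min(6, 83, 40) = 6
D (Bob): min(53, 64, 90, 70) = 53
E (Bob): min(27, 74, 95, 26) = 26
Root (Alice): max(47, 6, 53, 26) = 53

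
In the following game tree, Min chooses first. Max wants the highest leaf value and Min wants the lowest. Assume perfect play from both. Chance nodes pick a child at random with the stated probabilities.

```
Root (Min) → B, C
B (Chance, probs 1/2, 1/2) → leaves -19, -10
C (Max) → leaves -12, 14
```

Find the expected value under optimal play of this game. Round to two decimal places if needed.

-14.5

B (Chance): 1/2·-19 + 1/2·-10 = -14.5
C (Max): max(-12, 14) = 14
Root (Min): min(-14.5, 14) = -14.5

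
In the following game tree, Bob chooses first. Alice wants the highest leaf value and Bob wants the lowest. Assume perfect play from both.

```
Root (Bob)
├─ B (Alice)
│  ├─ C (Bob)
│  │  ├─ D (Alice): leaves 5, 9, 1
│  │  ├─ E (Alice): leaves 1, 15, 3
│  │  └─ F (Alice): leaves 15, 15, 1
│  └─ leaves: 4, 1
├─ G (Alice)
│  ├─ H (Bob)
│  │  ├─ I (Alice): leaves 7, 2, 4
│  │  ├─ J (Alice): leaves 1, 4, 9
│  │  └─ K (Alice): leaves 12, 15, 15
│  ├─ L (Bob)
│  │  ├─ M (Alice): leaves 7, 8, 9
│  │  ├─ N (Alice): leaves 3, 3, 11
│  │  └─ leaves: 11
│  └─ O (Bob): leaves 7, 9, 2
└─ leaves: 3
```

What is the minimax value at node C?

D: max(5, 9, 1) = 9
E: max(1, 15, 3) = 15
F: max(15, 15, 1) = 15
C: min(9, 15, 15) = 9

9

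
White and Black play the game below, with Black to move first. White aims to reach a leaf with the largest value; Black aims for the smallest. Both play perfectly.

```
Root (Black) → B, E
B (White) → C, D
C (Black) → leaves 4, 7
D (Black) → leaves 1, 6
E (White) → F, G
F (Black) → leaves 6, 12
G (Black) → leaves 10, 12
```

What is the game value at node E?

F: min(6, 12) = 6
G: min(10, 12) = 10
E: max(6, 10) = 10

10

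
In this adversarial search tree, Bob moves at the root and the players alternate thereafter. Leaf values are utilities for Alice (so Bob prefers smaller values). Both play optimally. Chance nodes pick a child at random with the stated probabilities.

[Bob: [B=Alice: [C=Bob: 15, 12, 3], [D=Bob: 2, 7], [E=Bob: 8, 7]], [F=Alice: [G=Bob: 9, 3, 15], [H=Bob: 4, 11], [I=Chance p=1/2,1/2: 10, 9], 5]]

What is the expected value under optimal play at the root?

7

C (Bob): min(15, 12, 3) = 3
D (Bob): min(2, 7) = 2
E (Bob): min(8, 7) = 7
B (Alice): max(3, 2, 7) = 7
G (Bob): min(9, 3, 15) = 3
H (Bob): min(4, 11) = 4
I (Chance): 1/2·10 + 1/2·9 = 9.5
F (Alice): max(3, 4, 9.5, 5) = 9.5
Root (Bob): min(7, 9.5) = 7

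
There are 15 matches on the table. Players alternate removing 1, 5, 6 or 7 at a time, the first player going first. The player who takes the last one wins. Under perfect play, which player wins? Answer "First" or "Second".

Positions where the player to move wins (W) vs loses (L):
i:   0  1  2  3  4  5  6  7  8  9 10 11 12 13 14 15
     L  W  L  W  L  W  W  W  W  W  W  W  L  W  L  W
Position 15 is W, so the first player wins.

First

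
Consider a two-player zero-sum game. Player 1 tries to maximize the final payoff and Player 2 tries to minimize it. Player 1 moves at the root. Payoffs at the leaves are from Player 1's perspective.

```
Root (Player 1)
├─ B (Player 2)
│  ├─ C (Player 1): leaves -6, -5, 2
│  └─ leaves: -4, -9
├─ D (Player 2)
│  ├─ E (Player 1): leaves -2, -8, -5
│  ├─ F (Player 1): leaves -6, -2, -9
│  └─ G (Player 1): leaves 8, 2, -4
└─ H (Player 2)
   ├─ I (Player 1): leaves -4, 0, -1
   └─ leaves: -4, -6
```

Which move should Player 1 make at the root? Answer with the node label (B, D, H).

D

C (Player 1): max(-6, -5, 2) = 2
B (Player 2): min(2, -4, -9) = -9
E (Player 1): max(-2, -8, -5) = -2
F (Player 1): max(-6, -2, -9) = -2
G (Player 1): max(8, 2, -4) = 8
D (Player 2): min(-2, -2, 8) = -2
I (Player 1): max(-4, 0, -1) = 0
H (Player 2): min(0, -4, -6) = -6
Root (Player 1): max(-9, -2, -6) = -2
Player 1 picks the child with the highest value: D (value -2).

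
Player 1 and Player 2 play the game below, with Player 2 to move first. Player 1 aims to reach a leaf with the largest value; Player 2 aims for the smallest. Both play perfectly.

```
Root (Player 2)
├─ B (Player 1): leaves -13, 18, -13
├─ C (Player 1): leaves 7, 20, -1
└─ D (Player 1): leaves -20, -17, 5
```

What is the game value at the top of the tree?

B (Player 1): max(-13, 18, -13) = 18
C (Player 1): max(7, 20, -1) = 20
D (Player 1): max(-20, -17, 5) = 5
Root (Player 2): min(18, 20, 5) = 5

5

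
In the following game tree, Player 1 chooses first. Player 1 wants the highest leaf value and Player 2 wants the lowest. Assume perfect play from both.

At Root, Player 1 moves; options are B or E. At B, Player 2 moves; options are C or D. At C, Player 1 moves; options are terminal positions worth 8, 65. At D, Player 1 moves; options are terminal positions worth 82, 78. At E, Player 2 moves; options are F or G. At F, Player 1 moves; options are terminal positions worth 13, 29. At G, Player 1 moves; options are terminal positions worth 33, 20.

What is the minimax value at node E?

29

F: max(13, 29) = 29
G: max(33, 20) = 33
E: min(29, 33) = 29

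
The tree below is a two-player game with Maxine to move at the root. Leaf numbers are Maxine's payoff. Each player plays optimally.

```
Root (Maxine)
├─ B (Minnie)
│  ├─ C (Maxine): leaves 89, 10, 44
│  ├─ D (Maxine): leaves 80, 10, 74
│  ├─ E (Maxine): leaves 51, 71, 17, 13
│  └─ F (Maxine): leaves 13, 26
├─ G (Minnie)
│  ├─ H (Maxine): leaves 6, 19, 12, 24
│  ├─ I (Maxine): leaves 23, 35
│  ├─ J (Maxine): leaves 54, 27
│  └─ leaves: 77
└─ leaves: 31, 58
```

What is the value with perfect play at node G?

H: max(6, 19, 12, 24) = 24
I: max(23, 35) = 35
J: max(54, 27) = 54
G: min(24, 35, 54, 77) = 24

24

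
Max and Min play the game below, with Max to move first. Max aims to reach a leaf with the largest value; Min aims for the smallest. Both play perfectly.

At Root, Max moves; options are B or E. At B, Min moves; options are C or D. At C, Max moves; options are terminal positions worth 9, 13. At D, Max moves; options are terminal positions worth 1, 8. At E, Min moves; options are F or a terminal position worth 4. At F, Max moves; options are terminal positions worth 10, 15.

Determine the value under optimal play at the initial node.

8

C (Max): max(9, 13) = 13
D (Max): max(1, 8) = 8
B (Min): min(13, 8) = 8
F (Max): max(10, 15) = 15
E (Min): min(15, 4) = 4
Root (Max): max(8, 4) = 8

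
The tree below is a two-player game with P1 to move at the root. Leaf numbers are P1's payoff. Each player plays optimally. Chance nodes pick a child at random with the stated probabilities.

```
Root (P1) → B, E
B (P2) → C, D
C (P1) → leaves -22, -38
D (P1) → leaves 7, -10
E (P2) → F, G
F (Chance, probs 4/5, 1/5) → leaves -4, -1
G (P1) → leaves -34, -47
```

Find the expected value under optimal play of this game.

-22

C (P1): max(-22, -38) = -22
D (P1): max(7, -10) = 7
B (P2): min(-22, 7) = -22
F (Chance): 4/5·-4 + 1/5·-1 = -3.4
G (P1): max(-34, -47) = -34
E (P2): min(-3.4, -34) = -34
Root (P1): max(-22, -34) = -22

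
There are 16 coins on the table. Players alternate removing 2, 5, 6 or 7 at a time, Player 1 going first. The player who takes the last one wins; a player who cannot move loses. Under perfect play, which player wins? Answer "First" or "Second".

W/L table (W = player to move can force a win):
i:   0  1  2  3  4  5  6  7  8  9 10 11 12 13 14 15 16
     L  L  W  W  L  W  W  W  W  W  W  W  L  L  W  W  L
Position 16 is L, so the second player wins.

Second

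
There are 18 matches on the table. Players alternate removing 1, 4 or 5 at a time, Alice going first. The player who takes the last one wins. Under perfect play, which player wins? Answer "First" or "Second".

Second

Compute winning (W) and losing (L) positions by backward induction:
i:   0  1  2  3  4  5  6  7  8  9 10 11 12 13 14 15 16 17 18
     L  W  L  W  W  W  W  W  L  W  L  W  W  W  W  W  L  W  L
Position 18 is L, so the second player wins.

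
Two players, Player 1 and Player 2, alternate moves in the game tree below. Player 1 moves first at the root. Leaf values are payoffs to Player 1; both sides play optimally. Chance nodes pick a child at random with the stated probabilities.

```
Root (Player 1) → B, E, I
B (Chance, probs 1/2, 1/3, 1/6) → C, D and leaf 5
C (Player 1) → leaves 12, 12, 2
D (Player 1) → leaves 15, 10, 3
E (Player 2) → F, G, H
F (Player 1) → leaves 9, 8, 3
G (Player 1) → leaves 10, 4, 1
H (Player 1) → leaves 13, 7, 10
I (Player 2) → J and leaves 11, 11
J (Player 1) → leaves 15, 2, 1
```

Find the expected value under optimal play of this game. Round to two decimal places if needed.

11.83

C (Player 1): max(12, 12, 2) = 12
D (Player 1): max(15, 10, 3) = 15
B (Chance): 1/2·12 + 1/3·15 + 1/6·5 = 11.83
F (Player 1): max(9, 8, 3) = 9
G (Player 1): max(10, 4, 1) = 10
H (Player 1): max(13, 7, 10) = 13
E (Player 2): min(9, 10, 13) = 9
J (Player 1): max(15, 2, 1) = 15
I (Player 2): min(15, 11, 11) = 11
Root (Player 1): max(11.83, 9, 11) = 11.83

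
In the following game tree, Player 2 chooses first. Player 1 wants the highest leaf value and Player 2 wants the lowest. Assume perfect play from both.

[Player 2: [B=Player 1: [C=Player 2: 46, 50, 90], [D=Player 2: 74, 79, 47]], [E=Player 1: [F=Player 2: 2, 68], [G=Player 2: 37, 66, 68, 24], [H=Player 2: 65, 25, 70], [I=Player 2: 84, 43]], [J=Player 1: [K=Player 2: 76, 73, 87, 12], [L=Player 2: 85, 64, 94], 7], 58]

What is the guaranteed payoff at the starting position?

43

C (Player 2): min(46, 50, 90) = 46
D (Player 2): min(74, 79, 47) = 47
B (Player 1): max(46, 47) = 47
F (Player 2): min(2, 68) = 2
G (Player 2): min(37, 66, 68, 24) = 24
H (Player 2): min(65, 25, 70) = 25
I (Player 2): min(84, 43) = 43
E (Player 1): max(2, 24, 25, 43) = 43
K (Player 2): min(76, 73, 87, 12) = 12
L (Player 2): min(85, 64, 94) = 64
J (Player 1): max(12, 64, 7) = 64
Root (Player 2): min(47, 43, 64, 58) = 43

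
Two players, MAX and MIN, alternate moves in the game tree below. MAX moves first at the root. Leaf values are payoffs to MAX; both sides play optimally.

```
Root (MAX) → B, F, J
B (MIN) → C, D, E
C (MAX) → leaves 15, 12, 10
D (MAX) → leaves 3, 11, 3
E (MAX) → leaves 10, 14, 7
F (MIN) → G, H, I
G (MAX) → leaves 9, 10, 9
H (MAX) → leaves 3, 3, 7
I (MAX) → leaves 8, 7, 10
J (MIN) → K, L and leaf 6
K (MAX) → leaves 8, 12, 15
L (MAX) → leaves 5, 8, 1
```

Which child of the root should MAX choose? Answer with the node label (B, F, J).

C (MAX): max(15, 12, 10) = 15
D (MAX): max(3, 11, 3) = 11
E (MAX): max(10, 14, 7) = 14
B (MIN): min(15, 11, 14) = 11
G (MAX): max(9, 10, 9) = 10
H (MAX): max(3, 3, 7) = 7
I (MAX): max(8, 7, 10) = 10
F (MIN): min(10, 7, 10) = 7
K (MAX): max(8, 12, 15) = 15
L (MAX): max(5, 8, 1) = 8
J (MIN): min(15, 8, 6) = 6
Root (MAX): max(11, 7, 6) = 11
MAX picks the child with the highest value: B (value 11).

B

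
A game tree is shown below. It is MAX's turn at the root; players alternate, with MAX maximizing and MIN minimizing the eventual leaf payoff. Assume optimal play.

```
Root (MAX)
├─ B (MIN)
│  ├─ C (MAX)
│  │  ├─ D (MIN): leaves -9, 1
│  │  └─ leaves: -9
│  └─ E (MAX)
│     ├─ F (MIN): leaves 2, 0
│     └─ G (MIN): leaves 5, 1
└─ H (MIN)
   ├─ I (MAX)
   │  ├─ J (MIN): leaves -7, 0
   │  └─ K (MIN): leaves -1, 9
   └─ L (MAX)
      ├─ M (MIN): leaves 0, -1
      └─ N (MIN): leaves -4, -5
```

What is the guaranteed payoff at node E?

1

F: min(2, 0) = 0
G: min(5, 1) = 1
E: max(0, 1) = 1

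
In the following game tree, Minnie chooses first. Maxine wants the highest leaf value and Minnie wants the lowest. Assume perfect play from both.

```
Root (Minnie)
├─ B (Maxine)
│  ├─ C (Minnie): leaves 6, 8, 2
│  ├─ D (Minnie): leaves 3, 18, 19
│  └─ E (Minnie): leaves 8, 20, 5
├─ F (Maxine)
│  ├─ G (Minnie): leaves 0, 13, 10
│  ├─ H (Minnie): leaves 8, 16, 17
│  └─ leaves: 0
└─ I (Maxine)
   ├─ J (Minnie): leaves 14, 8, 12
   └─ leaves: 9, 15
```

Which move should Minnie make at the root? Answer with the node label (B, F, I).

C (Minnie): min(6, 8, 2) = 2
D (Minnie): min(3, 18, 19) = 3
E (Minnie): min(8, 20, 5) = 5
B (Maxine): max(2, 3, 5) = 5
G (Minnie): min(0, 13, 10) = 0
H (Minnie): min(8, 16, 17) = 8
F (Maxine): max(0, 8, 0) = 8
J (Minnie): min(14, 8, 12) = 8
I (Maxine): max(8, 9, 15) = 15
Root (Minnie): min(5, 8, 15) = 5
Minnie picks the child with the lowest value: B (value 5).

B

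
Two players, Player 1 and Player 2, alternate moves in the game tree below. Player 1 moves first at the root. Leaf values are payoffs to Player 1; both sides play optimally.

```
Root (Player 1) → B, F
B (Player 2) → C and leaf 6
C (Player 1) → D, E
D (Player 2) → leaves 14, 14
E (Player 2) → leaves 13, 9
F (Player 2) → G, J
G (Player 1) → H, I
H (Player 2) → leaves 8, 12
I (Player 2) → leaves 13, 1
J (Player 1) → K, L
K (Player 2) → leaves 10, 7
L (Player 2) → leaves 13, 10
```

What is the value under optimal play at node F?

8

H: min(8, 12) = 8
I: min(13, 1) = 1
G: max(8, 1) = 8
K: min(10, 7) = 7
L: min(13, 10) = 10
J: max(7, 10) = 10
F: min(8, 10) = 8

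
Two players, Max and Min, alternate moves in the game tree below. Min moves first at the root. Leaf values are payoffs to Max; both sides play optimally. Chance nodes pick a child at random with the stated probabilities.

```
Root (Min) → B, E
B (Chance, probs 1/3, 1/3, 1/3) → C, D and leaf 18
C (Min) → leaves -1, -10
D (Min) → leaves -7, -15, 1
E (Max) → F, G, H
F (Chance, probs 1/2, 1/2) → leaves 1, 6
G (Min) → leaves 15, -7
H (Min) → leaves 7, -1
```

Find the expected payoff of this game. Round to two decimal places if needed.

C (Min): min(-1, -10) = -10
D (Min): min(-7, -15, 1) = -15
B (Chance): 1/3·-10 + 1/3·-15 + 1/3·18 = -2.33
F (Chance): 1/2·1 + 1/2·6 = 3.5
G (Min): min(15, -7) = -7
H (Min): min(7, -1) = -1
E (Max): max(3.5, -7, -1) = 3.5
Root (Min): min(-2.33, 3.5) = -2.33

-2.33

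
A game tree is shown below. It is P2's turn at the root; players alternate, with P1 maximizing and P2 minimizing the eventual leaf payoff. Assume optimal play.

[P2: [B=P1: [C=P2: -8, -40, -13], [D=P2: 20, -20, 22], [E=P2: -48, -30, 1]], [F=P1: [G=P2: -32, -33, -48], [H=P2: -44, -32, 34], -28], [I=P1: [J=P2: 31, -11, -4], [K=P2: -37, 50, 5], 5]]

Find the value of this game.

-28

C (P2): min(-8, -40, -13) = -40
D (P2): min(20, -20, 22) = -20
E (P2): min(-48, -30, 1) = -48
B (P1): max(-40, -20, -48) = -20
G (P2): min(-32, -33, -48) = -48
H (P2): min(-44, -32, 34) = -44
F (P1): max(-48, -44, -28) = -28
J (P2): min(31, -11, -4) = -11
K (P2): min(-37, 50, 5) = -37
I (P1): max(-11, -37, 5) = 5
Root (P2): min(-20, -28, 5) = -28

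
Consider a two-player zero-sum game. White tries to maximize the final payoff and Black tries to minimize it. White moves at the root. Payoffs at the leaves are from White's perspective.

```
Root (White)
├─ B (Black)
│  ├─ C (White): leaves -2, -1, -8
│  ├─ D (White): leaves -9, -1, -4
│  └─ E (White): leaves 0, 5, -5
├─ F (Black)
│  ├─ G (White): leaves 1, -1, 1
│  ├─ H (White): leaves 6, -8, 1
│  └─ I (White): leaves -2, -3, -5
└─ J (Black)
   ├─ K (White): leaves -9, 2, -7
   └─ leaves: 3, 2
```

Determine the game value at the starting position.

2

C (White): max(-2, -1, -8) = -1
D (White): max(-9, -1, -4) = -1
E (White): max(0, 5, -5) = 5
B (Black): min(-1, -1, 5) = -1
G (White): max(1, -1, 1) = 1
H (White): max(6, -8, 1) = 6
I (White): max(-2, -3, -5) = -2
F (Black): min(1, 6, -2) = -2
K (White): max(-9, 2, -7) = 2
J (Black): min(2, 3, 2) = 2
Root (White): max(-1, -2, 2) = 2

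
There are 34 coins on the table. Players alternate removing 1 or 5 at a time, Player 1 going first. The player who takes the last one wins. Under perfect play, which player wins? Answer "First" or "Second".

Second

Compute winning (W) and losing (L) positions by backward induction:
i:   0  1  2  3  4  5  6  7  8  9 10 11 12 13 14 15 16 17 18 19 20 21 22 23 24 25 26 27 28 29 30 31 32 33 34
     L  W  L  W  L  W  L  W  L  W  L  W  L  W  L  W  L  W  L  W  L  W  L  W  L  W  L  W  L  W  L  W  L  W  L
Position 34 is L, so the second player wins.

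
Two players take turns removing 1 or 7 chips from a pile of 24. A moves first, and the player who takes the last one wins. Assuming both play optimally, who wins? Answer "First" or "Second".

W/L table (W = player to move can force a win):
i:   0  1  2  3  4  5  6  7  8  9 10 11 12 13 14 15 16 17 18 19 20 21 22 23 24
     L  W  L  W  L  W  L  W  L  W  L  W  L  W  L  W  L  W  L  W  L  W  L  W  L
Position 24 is L, so the second player wins.

Second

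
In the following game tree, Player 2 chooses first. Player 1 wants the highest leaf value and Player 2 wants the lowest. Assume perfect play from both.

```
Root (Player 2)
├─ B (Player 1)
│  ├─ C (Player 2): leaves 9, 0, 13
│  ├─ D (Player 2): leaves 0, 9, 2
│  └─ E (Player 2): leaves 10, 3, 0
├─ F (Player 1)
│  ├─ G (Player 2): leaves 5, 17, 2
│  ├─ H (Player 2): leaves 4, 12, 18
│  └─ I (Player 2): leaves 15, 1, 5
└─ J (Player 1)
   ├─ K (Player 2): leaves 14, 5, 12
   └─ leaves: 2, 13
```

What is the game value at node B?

0

C: min(9, 0, 13) = 0
D: min(0, 9, 2) = 0
E: min(10, 3, 0) = 0
B: max(0, 0, 0) = 0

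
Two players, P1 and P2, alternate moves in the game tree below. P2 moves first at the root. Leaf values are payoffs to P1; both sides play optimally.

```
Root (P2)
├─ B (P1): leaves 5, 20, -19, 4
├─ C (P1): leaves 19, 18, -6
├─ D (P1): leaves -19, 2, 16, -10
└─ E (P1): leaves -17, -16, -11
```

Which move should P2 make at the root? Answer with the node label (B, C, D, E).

E

B (P1): max(5, 20, -19, 4) = 20
C (P1): max(19, 18, -6) = 19
D (P1): max(-19, 2, 16, -10) = 16
E (P1): max(-17, -16, -11) = -11
Root (P2): min(20, 19, 16, -11) = -11
P2 picks the child with the lowest value: E (value -11).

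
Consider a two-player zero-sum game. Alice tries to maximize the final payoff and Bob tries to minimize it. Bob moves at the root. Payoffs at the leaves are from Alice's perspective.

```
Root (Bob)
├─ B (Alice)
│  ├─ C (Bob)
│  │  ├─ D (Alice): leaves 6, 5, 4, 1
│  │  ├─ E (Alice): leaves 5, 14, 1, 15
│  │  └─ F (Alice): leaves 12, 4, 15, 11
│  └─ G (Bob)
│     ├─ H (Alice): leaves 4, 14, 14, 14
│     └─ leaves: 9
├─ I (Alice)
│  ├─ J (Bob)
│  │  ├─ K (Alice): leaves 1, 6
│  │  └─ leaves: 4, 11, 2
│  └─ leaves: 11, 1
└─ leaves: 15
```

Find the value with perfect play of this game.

D (Alice): max(6, 5, 4, 1) = 6
E (Alice): max(5, 14, 1, 15) = 15
F (Alice): max(12, 4, 15, 11) = 15
C (Bob): min(6, 15, 15) = 6
H (Alice): max(4, 14, 14, 14) = 14
G (Bob): min(14, 9) = 9
B (Alice): max(6, 9) = 9
K (Alice): max(1, 6) = 6
J (Bob): min(6, 4, 11, 2) = 2
I (Alice): max(2, 11, 1) = 11
Root (Bob): min(9, 11, 15) = 9

9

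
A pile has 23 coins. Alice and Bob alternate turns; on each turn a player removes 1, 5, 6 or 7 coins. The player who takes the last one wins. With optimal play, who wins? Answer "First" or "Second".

First

Compute winning (W) and losing (L) positions by backward induction:
i:   0  1  2  3  4  5  6  7  8  9 10 11 12 13 14 15 16 17 18 19 20 21 22 23
     L  W  L  W  L  W  W  W  W  W  W  W  L  W  L  W  L  W  W  W  W  W  W  W
Position 23 is W, so the first player wins.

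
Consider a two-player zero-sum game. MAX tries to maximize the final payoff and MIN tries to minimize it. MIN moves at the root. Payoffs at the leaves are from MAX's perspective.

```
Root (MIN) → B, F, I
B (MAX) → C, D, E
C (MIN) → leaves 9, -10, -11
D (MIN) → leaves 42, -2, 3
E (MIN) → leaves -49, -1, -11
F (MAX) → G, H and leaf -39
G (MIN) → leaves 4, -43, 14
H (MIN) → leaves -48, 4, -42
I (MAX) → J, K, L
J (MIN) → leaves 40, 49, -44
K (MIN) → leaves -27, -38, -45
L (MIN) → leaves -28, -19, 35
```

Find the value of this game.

C (MIN): min(9, -10, -11) = -11
D (MIN): min(42, -2, 3) = -2
E (MIN): min(-49, -1, -11) = -49
B (MAX): max(-11, -2, -49) = -2
G (MIN): min(4, -43, 14) = -43
H (MIN): min(-48, 4, -42) = -48
F (MAX): max(-43, -48, -39) = -39
J (MIN): min(40, 49, -44) = -44
K (MIN): min(-27, -38, -45) = -45
L (MIN): min(-28, -19, 35) = -28
I (MAX): max(-44, -45, -28) = -28
Root (MIN): min(-2, -39, -28) = -39

-39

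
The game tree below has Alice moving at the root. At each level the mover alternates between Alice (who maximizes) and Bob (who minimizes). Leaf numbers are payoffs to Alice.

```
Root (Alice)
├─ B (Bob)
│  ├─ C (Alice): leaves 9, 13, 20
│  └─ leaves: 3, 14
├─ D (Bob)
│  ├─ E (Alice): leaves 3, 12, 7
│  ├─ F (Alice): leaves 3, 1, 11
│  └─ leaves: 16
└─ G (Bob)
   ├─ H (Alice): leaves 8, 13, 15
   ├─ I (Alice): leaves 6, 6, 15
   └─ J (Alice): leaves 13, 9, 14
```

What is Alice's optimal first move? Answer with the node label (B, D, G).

G

C (Alice): max(9, 13, 20) = 20
B (Bob): min(20, 3, 14) = 3
E (Alice): max(3, 12, 7) = 12
F (Alice): max(3, 1, 11) = 11
D (Bob): min(12, 11, 16) = 11
H (Alice): max(8, 13, 15) = 15
I (Alice): max(6, 6, 15) = 15
J (Alice): max(13, 9, 14) = 14
G (Bob): min(15, 15, 14) = 14
Root (Alice): max(3, 11, 14) = 14
Alice picks the child with the highest value: G (value 14).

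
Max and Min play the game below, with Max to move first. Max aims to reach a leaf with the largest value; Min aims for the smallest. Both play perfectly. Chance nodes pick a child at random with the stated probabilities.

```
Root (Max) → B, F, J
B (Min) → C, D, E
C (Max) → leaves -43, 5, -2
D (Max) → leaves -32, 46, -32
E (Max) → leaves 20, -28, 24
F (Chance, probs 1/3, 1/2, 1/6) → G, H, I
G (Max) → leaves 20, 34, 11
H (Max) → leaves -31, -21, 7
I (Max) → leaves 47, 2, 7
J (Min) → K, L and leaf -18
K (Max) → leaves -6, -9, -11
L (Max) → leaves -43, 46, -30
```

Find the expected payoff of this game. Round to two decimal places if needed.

22.67

C (Max): max(-43, 5, -2) = 5
D (Max): max(-32, 46, -32) = 46
E (Max): max(20, -28, 24) = 24
B (Min): min(5, 46, 24) = 5
G (Max): max(20, 34, 11) = 34
H (Max): max(-31, -21, 7) = 7
I (Max): max(47, 2, 7) = 47
F (Chance): 1/3·34 + 1/2·7 + 1/6·47 = 22.67
K (Max): max(-6, -9, -11) = -6
L (Max): max(-43, 46, -30) = 46
J (Min): min(-6, 46, -18) = -18
Root (Max): max(5, 22.67, -18) = 22.67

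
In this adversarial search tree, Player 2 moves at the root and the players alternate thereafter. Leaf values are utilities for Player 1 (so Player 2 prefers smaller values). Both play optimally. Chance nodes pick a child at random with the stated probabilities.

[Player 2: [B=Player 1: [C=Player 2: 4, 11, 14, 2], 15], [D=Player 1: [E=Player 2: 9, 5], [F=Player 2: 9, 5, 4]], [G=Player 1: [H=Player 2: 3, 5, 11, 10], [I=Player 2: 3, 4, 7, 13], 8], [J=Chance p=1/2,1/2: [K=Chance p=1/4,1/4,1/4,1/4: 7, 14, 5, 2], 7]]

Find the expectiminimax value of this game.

C (Player 2): min(4, 11, 14, 2) = 2
B (Player 1): max(2, 15) = 15
E (Player 2): min(9, 5) = 5
F (Player 2): min(9, 5, 4) = 4
D (Player 1): max(5, 4) = 5
H (Player 2): min(3, 5, 11, 10) = 3
I (Player 2): min(3, 4, 7, 13) = 3
G (Player 1): max(3, 3, 8) = 8
K (Chance): 1/4·7 + 1/4·14 + 1/4·5 + 1/4·2 = 7
J (Chance): 1/2·7 + 1/2·7 = 7
Root (Player 2): min(15, 5, 8, 7) = 5

5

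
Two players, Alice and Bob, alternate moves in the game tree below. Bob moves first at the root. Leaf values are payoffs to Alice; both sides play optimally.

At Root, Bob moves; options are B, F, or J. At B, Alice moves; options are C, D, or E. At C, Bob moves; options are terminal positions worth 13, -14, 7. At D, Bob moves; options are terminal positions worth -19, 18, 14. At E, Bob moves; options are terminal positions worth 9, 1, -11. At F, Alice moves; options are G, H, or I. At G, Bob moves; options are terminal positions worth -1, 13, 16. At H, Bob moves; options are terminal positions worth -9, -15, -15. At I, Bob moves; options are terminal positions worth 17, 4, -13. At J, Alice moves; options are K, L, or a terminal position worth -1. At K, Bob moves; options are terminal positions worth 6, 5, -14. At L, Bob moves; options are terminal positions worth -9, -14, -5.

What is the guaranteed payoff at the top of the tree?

C (Bob): min(13, -14, 7) = -14
D (Bob): min(-19, 18, 14) = -19
E (Bob): min(9, 1, -11) = -11
B (Alice): max(-14, -19, -11) = -11
G (Bob): min(-1, 13, 16) = -1
H (Bob): min(-9, -15, -15) = -15
I (Bob): min(17, 4, -13) = -13
F (Alice): max(-1, -15, -13) = -1
K (Bob): min(6, 5, -14) = -14
L (Bob): min(-9, -14, -5) = -14
J (Alice): max(-14, -14, -1) = -1
Root (Bob): min(-11, -1, -1) = -11

-11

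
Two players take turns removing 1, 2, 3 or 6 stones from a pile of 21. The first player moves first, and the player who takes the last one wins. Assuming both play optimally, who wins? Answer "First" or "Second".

Mark each pile size as W (mover wins) or L (mover loses):
i:   0  1  2  3  4  5  6  7  8  9 10 11 12 13 14 15 16 17 18 19 20 21
     L  W  W  W  L  W  W  W  L  W  W  W  L  W  W  W  L  W  W  W  L  W
Position 21 is W, so the first player wins.

First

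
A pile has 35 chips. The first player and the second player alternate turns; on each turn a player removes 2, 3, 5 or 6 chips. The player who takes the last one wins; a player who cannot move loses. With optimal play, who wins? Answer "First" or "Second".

First

Mark each pile size as W (mover wins) or L (mover loses):
i:   0  1  2  3  4  5  6  7  8  9 10 11 12 13 14 15 16 17 18 19 20 21 22 23 24 25 26 27 28 29 30 31 32 33 34 35
     L  L  W  W  W  W  W  W  L  L  W  W  W  W  W  W  L  L  W  W  W  W  W  W  L  L  W  W  W  W  W  W  L  L  W  W
Position 35 is W, so the first player wins.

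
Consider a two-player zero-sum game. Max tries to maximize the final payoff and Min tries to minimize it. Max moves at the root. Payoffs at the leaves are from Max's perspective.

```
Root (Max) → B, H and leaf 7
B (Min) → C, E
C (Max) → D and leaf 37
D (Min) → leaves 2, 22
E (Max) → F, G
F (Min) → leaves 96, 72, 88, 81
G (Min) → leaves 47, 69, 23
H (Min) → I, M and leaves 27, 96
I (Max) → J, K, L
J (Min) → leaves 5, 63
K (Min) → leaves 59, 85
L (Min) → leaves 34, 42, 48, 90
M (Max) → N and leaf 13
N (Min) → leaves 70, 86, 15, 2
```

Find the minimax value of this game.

37

D (Min): min(2, 22) = 2
C (Max): max(2, 37) = 37
F (Min): min(96, 72, 88, 81) = 72
G (Min): min(47, 69, 23) = 23
E (Max): max(72, 23) = 72
B (Min): min(37, 72) = 37
J (Min): min(5, 63) = 5
K (Min): min(59, 85) = 59
L (Min): min(34, 42, 48, 90) = 34
I (Max): max(5, 59, 34) = 59
N (Min): min(70, 86, 15, 2) = 2
M (Max): max(2, 13) = 13
H (Min): min(59, 13, 27, 96) = 13
Root (Max): max(37, 13, 7) = 37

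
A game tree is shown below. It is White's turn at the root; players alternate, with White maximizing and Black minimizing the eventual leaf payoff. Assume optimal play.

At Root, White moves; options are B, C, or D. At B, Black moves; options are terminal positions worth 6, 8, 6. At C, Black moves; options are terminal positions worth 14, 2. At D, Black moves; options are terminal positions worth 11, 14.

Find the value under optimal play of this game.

11

B (Black): min(6, 8, 6) = 6
C (Black): min(14, 2) = 2
D (Black): min(11, 14) = 11
Root (White): max(6, 2, 11) = 11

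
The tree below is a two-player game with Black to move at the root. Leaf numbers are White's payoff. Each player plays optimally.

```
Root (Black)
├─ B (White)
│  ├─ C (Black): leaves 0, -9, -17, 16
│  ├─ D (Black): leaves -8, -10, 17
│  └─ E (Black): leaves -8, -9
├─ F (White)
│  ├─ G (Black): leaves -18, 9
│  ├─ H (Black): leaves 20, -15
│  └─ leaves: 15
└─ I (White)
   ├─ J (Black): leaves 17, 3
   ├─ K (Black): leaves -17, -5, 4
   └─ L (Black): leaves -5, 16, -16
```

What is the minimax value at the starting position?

C (Black): min(0, -9, -17, 16) = -17
D (Black): min(-8, -10, 17) = -10
E (Black): min(-8, -9) = -9
B (White): max(-17, -10, -9) = -9
G (Black): min(-18, 9) = -18
H (Black): min(20, -15) = -15
F (White): max(-18, -15, 15) = 15
J (Black): min(17, 3) = 3
K (Black): min(-17, -5, 4) = -17
L (Black): min(-5, 16, -16) = -16
I (White): max(3, -17, -16) = 3
Root (Black): min(-9, 15, 3) = -9

-9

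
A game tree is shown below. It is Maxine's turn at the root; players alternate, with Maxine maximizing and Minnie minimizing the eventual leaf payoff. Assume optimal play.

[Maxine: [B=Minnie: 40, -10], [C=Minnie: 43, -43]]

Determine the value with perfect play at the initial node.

-10

B (Minnie): min(40, -10) = -10
C (Minnie): min(43, -43) = -43
Root (Maxine): max(-10, -43) = -10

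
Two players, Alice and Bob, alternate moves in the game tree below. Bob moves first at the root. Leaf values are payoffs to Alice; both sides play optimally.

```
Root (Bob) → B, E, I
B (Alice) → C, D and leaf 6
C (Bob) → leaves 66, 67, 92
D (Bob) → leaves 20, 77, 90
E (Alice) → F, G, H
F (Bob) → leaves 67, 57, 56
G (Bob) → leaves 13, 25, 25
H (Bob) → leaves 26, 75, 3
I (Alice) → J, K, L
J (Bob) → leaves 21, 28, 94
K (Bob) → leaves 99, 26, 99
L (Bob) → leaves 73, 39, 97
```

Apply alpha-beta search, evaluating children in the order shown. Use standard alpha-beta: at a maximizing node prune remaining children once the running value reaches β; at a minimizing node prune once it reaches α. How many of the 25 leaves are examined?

19

C [α=-∞,β=+∞]: v=66
D [α=66,β=+∞]: v=20 after child 1 ≤ α → α-cutoff, skip 2
B [α=-∞,β=+∞]: v=66
F [α=-∞,β=66]: v=56
G [α=56,β=66]: v=13 after child 1 ≤ α → α-cutoff, skip 2
H [α=56,β=66]: v=26 after child 1 ≤ α → α-cutoff, skip 2
E [α=-∞,β=66]: v=56
J [α=-∞,β=56]: v=21
K [α=21,β=56]: v=26
L [α=26,β=56]: v=39
I [α=-∞,β=56]: v=39
Root [α=-∞,β=+∞]: v=39
Leaves evaluated: 19 of 25.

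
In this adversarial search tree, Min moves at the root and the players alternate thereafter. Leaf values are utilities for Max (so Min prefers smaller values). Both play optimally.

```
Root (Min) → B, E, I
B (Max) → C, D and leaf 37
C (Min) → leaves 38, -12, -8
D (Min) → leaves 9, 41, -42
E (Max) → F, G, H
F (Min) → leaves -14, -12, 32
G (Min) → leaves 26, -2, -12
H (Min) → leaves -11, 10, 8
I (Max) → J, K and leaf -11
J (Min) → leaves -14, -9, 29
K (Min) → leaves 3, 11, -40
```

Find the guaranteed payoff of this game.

-11

C (Min): min(38, -12, -8) = -12
D (Min): min(9, 41, -42) = -42
B (Max): max(-12, -42, 37) = 37
F (Min): min(-14, -12, 32) = -14
G (Min): min(26, -2, -12) = -12
H (Min): min(-11, 10, 8) = -11
E (Max): max(-14, -12, -11) = -11
J (Min): min(-14, -9, 29) = -14
K (Min): min(3, 11, -40) = -40
I (Max): max(-14, -40, -11) = -11
Root (Min): min(37, -11, -11) = -11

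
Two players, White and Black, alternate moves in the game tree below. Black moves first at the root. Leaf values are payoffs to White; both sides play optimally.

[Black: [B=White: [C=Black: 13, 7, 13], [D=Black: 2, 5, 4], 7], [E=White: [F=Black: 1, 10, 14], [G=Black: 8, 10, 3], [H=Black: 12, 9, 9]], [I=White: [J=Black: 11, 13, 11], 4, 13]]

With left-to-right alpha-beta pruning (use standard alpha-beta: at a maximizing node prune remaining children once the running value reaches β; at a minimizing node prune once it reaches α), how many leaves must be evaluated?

17

C [α=-∞,β=+∞]: v=7
D [α=7,β=+∞]: v=2 after child 1 ≤ α → α-cutoff, skip 2
B [α=-∞,β=+∞]: v=7
F [α=-∞,β=7]: v=1
G [α=1,β=7]: v=3
H [α=3,β=7]: v=9
E [α=-∞,β=7]: v=9
J [α=-∞,β=7]: v=11
I [α=-∞,β=7]: v=11 after child 1 ≥ β → β-cutoff, skip 2
Root [α=-∞,β=+∞]: v=7
Leaves evaluated: 17 of 21.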